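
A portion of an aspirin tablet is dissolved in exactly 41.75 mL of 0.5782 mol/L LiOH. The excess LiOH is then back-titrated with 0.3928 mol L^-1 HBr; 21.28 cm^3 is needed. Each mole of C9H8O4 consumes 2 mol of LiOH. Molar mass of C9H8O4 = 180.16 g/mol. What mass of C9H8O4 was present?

Total n(LiOH) added = 0.5782 x 0.04175 = 0.02414 mol.
n(HBr) used = 0.3928 x 0.02128 = 0.008359 mol, which equals the excess n(LiOH).
So n(LiOH) consumed by the sample = 0.02414 - 0.008359 = 0.01578 mol.
n(C9H8O4) = 0.01578 / 2 = 0.007891 mol.
mass = 0.007891 mol x 180.16 g/mol = 1.42 g.

1.42 g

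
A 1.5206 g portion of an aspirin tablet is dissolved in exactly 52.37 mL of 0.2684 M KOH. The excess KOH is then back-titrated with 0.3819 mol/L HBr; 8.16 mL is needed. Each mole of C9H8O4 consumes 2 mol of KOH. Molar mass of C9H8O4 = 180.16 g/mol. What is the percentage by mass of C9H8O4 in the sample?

64.8%

Total n(KOH) added = 0.2684 x 0.05237 = 0.01406 mol.
n(HBr) used = 0.3819 x 0.008160 = 0.003116 mol, which equals the excess n(KOH).
So n(KOH) consumed by the sample = 0.01406 - 0.003116 = 0.01094 mol.
n(C9H8O4) = 0.01094 / 2 = 0.005470 mol.
mass C9H8O4 = 0.005470 x 180.16 = 0.9855 g, so %C9H8O4 = 0.9855/1.5206 x 100 = 64.8%.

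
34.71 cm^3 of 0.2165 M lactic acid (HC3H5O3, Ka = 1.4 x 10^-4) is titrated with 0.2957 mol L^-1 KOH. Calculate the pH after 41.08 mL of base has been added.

n(acid) = 0.2165 x 0.03471 = 0.007515 mol; n(KOH) added = 0.2957 x 0.04108 = 0.01215 mol.
Base is in excess by 0.01215 - 0.007515 = 0.004633 mol in a total volume of 0.07579 L.
[OH^-] = 0.004633/0.07579 = 0.06112 M, so pOH = 1.21 and pH = 14.00 - 1.21 = 12.79.

12.79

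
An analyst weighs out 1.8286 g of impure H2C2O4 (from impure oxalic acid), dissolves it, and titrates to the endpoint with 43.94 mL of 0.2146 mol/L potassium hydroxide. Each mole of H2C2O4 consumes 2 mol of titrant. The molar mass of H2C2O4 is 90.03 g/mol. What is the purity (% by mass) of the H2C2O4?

23.2%

n(KOH) = 0.2146 x 0.04394 = 0.009430 mol.
n(H2C2O4) = 0.009430 / 2 = 0.004715 mol.
mass of H2C2O4 = 0.004715 x 90.03 = 0.4245 g.
% purity = 0.4245 / 1.8286 x 100 = 23.2%.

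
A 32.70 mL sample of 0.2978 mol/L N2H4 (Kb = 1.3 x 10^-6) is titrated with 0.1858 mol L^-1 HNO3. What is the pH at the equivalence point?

4.53

n(N2H4) = 0.2978 x 0.03270 = 0.009738 mol; V(HNO3) at equivalence = 0.009738/0.1858 = 0.05241 L.
At equivalence the base is fully converted to N2H5+; total volume = 0.08511 L, so [N2H5+] = 0.009738/0.08511 = 0.1144 M.
Ka(N2H5+) = Kw/Kb = 1.0e-14 / 1.3 x 10^-6 = 7.69e-9.
[H^+] = sqrt(Ka x [N2H5+]) = sqrt(7.69e-9 x 0.1144) = 2.97e-5 M.
pH = -log(2.97e-5) = 4.53.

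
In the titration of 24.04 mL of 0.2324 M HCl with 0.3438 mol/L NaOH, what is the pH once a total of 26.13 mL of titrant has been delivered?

12.83

n(acid) = 0.2324 x 0.02404 = 0.005587 mol; n(NaOH) added = 0.3438 x 0.02613 = 0.008983 mol.
Base is in excess by 0.008983 - 0.005587 = 0.003397 mol in a total volume of 0.05017 L.
[OH^-] = 0.003397/0.05017 = 0.06770 M, so pOH = 1.17 and pH = 14.00 - 1.17 = 12.83.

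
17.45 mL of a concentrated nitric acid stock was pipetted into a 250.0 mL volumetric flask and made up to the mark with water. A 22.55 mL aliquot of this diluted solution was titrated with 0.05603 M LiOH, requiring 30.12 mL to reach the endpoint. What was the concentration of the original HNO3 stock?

n(LiOH) = 0.05603 x 0.03012 = 0.001688 mol.
n(HNO3) in the aliquot = 0.001688 mol.
[diluted HNO3] = 0.001688 / 0.02255 = 0.07484 M.
Dilution factor = 250.0/17.45 = 14.33, so [stock] = 0.07484 x 14.33 = 1.07 M.

1.07 M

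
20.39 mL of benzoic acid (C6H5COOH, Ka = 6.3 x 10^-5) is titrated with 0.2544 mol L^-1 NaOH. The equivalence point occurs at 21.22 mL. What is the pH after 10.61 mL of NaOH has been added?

4.20

10.61 mL is exactly half the equivalence volume (21.22/2), i.e. the half-equivalence point.
There, n(HA) = n(A^-), so pH = pKa = -log(6.3 x 10^-5) = 4.20.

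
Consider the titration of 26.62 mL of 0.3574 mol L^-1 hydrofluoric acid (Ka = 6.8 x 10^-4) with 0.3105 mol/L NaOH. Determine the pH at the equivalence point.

8.19

n(HF) = 0.3574 x 0.02662 = 0.009514 mol; V(NaOH) at equivalence = 0.009514/0.3105 = 0.03064 L.
At equivalence all the acid is converted to F-; total volume = 0.02662 + 0.03064 = 0.05726 L, so [F-] = 0.009514/0.05726 = 0.1662 M.
Kb = Kw/Ka = 1.0e-14 / 6.8 x 10^-4 = 1.47e-11.
[OH^-] = sqrt(Kb x [F-]) = sqrt(1.47e-11 x 0.1662) = 1.56e-6 M.
pOH = 5.81, so pH = 14.00 - 5.81 = 8.19.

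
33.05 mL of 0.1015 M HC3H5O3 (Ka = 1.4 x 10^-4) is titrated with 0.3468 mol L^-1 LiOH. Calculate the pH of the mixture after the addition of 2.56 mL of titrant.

Initial n(HC3H5O3) = 0.1015 x 0.03305 = 0.003355 mol.
n(LiOH) added = 0.3468 x 0.002560 = 0.0008878 mol, converting that many moles of HC3H5O3 to C3H5O3-.
Remaining n(HC3H5O3) = 0.002467 mol; n(C3H5O3-) = 0.0008878 mol.
By Henderson-Hasselbalch, pH = pKa + log([A^-]/[HA]) = 3.85 + log(0.0008878/0.002467) = 3.85 + (-0.44) = 3.41.

3.41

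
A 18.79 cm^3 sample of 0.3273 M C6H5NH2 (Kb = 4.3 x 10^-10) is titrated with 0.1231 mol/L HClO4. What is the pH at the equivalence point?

n(C6H5NH2) = 0.3273 x 0.01879 = 0.006150 mol; V(HClO4) at equivalence = 0.006150/0.1231 = 0.04996 L.
At equivalence the base is fully converted to C6H5NH3+; total volume = 0.06875 L, so [C6H5NH3+] = 0.006150/0.06875 = 0.08946 M.
Ka(C6H5NH3+) = Kw/Kb = 1.0e-14 / 4.3 x 10^-10 = 2.33e-5.
[H^+] = sqrt(Ka x [C6H5NH3+]) = sqrt(2.33e-5 x 0.08946) = 0.00144 M.
pH = -log(0.00144) = 2.84.

2.84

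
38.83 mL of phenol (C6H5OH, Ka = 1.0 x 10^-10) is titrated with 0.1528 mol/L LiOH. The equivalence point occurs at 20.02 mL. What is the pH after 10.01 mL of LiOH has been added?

10.01 mL is exactly half the equivalence volume (20.02/2), i.e. the half-equivalence point.
There, n(HA) = n(A^-), so pH = pKa = -log(1.0 x 10^-10) = 10.00.

10.00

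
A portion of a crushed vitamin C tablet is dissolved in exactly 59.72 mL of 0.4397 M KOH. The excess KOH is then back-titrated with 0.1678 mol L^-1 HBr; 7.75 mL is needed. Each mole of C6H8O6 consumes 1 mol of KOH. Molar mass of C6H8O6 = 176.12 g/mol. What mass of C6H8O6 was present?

Total n(KOH) added = 0.4397 x 0.05972 = 0.02626 mol.
n(HBr) used = 0.1678 x 0.007750 = 0.001300 mol, which equals the excess n(KOH).
So n(KOH) consumed by the sample = 0.02626 - 0.001300 = 0.02496 mol.
n(C6H8O6) = 0.02496 / 1 = 0.02496 mol.
mass = 0.02496 mol x 176.12 g/mol = 4.40 g.

4.40 g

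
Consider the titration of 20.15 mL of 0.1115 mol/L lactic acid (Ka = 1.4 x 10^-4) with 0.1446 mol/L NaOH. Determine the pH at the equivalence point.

8.33

n(HC3H5O3) = 0.1115 x 0.02015 = 0.002247 mol; V(NaOH) at equivalence = 0.002247/0.1446 = 0.01554 L.
At equivalence all the acid is converted to C3H5O3-; total volume = 0.02015 + 0.01554 = 0.03569 L, so [C3H5O3-] = 0.002247/0.03569 = 0.06296 M.
Kb = Kw/Ka = 1.0e-14 / 1.4 x 10^-4 = 7.14e-11.
[OH^-] = sqrt(Kb x [C3H5O3-]) = sqrt(7.14e-11 x 0.06296) = 2.12e-6 M.
pOH = 5.67, so pH = 14.00 - 5.67 = 8.33.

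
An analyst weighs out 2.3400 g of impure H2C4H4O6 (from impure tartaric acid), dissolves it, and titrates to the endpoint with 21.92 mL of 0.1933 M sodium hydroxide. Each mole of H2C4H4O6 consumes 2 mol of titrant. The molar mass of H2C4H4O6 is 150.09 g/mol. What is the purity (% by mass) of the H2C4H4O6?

13.6%

n(NaOH) = 0.1933 x 0.02192 = 0.004237 mol.
n(H2C4H4O6) = 0.004237 / 2 = 0.002119 mol.
mass of H2C4H4O6 = 0.002119 x 150.09 = 0.3180 g.
% purity = 0.3180 / 2.3400 x 100 = 13.6%.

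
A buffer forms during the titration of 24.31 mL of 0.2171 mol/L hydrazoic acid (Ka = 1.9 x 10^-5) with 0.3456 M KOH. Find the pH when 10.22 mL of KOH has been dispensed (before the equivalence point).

Initial n(HN3) = 0.2171 x 0.02431 = 0.005278 mol.
n(KOH) added = 0.3456 x 0.01022 = 0.003532 mol, converting that many moles of HN3 to N3-.
Remaining n(HN3) = 0.001746 mol; n(N3-) = 0.003532 mol.
By Henderson-Hasselbalch, pH = pKa + log([A^-]/[HA]) = 4.72 + log(0.003532/0.001746) = 4.72 + (+0.31) = 5.03.

5.03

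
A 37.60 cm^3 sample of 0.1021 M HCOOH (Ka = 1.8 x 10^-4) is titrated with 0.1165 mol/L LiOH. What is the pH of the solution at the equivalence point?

n(HCOOH) = 0.1021 x 0.03760 = 0.003839 mol; V(LiOH) at equivalence = 0.003839/0.1165 = 0.03295 L.
At equivalence all the acid is converted to HCOO-; total volume = 0.03760 + 0.03295 = 0.07055 L, so [HCOO-] = 0.003839/0.07055 = 0.05441 M.
Kb = Kw/Ka = 1.0e-14 / 1.8 x 10^-4 = 5.56e-11.
[OH^-] = sqrt(Kb x [HCOO-]) = sqrt(5.56e-11 x 0.05441) = 1.74e-6 M.
pOH = 5.76, so pH = 14.00 - 5.76 = 8.24.

8.24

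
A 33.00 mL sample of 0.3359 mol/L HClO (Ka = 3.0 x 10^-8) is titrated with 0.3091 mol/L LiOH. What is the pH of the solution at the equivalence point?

n(HClO) = 0.3359 x 0.03300 = 0.01108 mol; V(LiOH) at equivalence = 0.01108/0.3091 = 0.03586 L.
At equivalence all the acid is converted to ClO-; total volume = 0.03300 + 0.03586 = 0.06886 L, so [ClO-] = 0.01108/0.06886 = 0.1610 M.
Kb = Kw/Ka = 1.0e-14 / 3.0 x 10^-8 = 3.33e-7.
[OH^-] = sqrt(Kb x [ClO-]) = sqrt(3.33e-7 x 0.1610) = 0.000232 M.
pOH = 3.64, so pH = 14.00 - 3.64 = 10.36.

10.36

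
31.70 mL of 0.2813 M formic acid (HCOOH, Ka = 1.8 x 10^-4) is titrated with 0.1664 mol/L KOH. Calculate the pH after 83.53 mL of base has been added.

n(acid) = 0.2813 x 0.03170 = 0.008917 mol; n(KOH) added = 0.1664 x 0.08353 = 0.01390 mol.
Base is in excess by 0.01390 - 0.008917 = 0.004982 mol in a total volume of 0.1152 L.
[OH^-] = 0.004982/0.1152 = 0.04324 M, so pOH = 1.36 and pH = 14.00 - 1.36 = 12.64.

12.64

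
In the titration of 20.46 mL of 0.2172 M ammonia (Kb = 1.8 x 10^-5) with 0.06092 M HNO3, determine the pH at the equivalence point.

5.29

n(NH3) = 0.2172 x 0.02046 = 0.004444 mol; V(HNO3) at equivalence = 0.004444/0.06092 = 0.07295 L.
At equivalence the base is fully converted to NH4+; total volume = 0.09341 L, so [NH4+] = 0.004444/0.09341 = 0.04758 M.
Ka(NH4+) = Kw/Kb = 1.0e-14 / 1.8 x 10^-5 = 5.56e-10.
[H^+] = sqrt(Ka x [NH4+]) = sqrt(5.56e-10 x 0.04758) = 5.14e-6 M.
pH = -log(5.14e-6) = 5.29.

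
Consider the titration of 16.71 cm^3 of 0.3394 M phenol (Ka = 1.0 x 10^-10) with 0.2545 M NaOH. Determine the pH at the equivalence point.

11.58

n(C6H5OH) = 0.3394 x 0.01671 = 0.005671 mol; V(NaOH) at equivalence = 0.005671/0.2545 = 0.02228 L.
At equivalence all the acid is converted to C6H5O-; total volume = 0.01671 + 0.02228 = 0.03899 L, so [C6H5O-] = 0.005671/0.03899 = 0.1454 M.
Kb = Kw/Ka = 1.0e-14 / 1.0 x 10^-10 = 0.000100.
[OH^-] = sqrt(Kb x [C6H5O-]) = sqrt(0.000100 x 0.1454) = 0.00381 M.
pOH = 2.42, so pH = 14.00 - 2.42 = 11.58.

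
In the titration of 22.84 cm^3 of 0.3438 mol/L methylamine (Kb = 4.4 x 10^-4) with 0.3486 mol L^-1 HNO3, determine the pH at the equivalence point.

n(CH3NH2) = 0.3438 x 0.02284 = 0.007852 mol; V(HNO3) at equivalence = 0.007852/0.3486 = 0.02253 L.
At equivalence the base is fully converted to CH3NH3+; total volume = 0.04537 L, so [CH3NH3+] = 0.007852/0.04537 = 0.1731 M.
Ka(CH3NH3+) = Kw/Kb = 1.0e-14 / 4.4 x 10^-4 = 2.27e-11.
[H^+] = sqrt(Ka x [CH3NH3+]) = sqrt(2.27e-11 x 0.1731) = 1.98e-6 M.
pH = -log(1.98e-6) = 5.70.

5.70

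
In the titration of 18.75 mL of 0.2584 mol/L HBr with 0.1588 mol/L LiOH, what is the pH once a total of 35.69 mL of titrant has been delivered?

n(acid) = 0.2584 x 0.01875 = 0.004845 mol; n(LiOH) added = 0.1588 x 0.03569 = 0.005668 mol.
Base is in excess by 0.005668 - 0.004845 = 0.0008226 mol in a total volume of 0.05444 L.
[OH^-] = 0.0008226/0.05444 = 0.01511 M, so pOH = 1.82 and pH = 14.00 - 1.82 = 12.18.

12.18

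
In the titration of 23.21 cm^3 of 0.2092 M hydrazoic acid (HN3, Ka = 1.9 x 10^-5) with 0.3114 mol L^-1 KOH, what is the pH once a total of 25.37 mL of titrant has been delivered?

n(acid) = 0.2092 x 0.02321 = 0.004856 mol; n(KOH) added = 0.3114 x 0.02537 = 0.007900 mol.
Base is in excess by 0.007900 - 0.004856 = 0.003045 mol in a total volume of 0.04858 L.
[OH^-] = 0.003045/0.04858 = 0.06267 M, so pOH = 1.20 and pH = 14.00 - 1.20 = 12.80.

12.80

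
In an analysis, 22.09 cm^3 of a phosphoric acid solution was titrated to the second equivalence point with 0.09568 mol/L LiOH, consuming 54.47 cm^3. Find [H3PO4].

0.118 M

n(LiOH) = 0.09568 x 0.05447 = 0.005212 mol.
At the second equivalence point, 2 mol OH^- react per mol H3PO4, so n(H3PO4) = 0.005212 / 2 = 0.002606 mol.
[H3PO4] = 0.002606 / 0.02209 L = 0.118 M.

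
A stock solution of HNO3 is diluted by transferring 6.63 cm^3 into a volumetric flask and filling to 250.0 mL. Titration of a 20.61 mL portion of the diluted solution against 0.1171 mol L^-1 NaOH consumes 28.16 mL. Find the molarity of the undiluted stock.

6.03 M

n(NaOH) = 0.1171 x 0.02816 = 0.003298 mol.
n(HNO3) in the aliquot = 0.003298 mol.
[diluted HNO3] = 0.003298 / 0.02061 = 0.1600 M.
Dilution factor = 250.0/6.630 = 37.71, so [stock] = 0.1600 x 37.71 = 6.03 M.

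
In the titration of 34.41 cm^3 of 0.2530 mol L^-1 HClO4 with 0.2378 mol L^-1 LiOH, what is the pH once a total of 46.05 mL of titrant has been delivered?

12.45

n(acid) = 0.2530 x 0.03441 = 0.008706 mol; n(LiOH) added = 0.2378 x 0.04605 = 0.01095 mol.
Base is in excess by 0.01095 - 0.008706 = 0.002245 mol in a total volume of 0.08046 L.
[OH^-] = 0.002245/0.08046 = 0.02790 M, so pOH = 1.55 and pH = 14.00 - 1.55 = 12.45.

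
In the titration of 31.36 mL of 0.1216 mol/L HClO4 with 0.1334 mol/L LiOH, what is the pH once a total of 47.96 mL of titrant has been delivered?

n(acid) = 0.1216 x 0.03136 = 0.003813 mol; n(LiOH) added = 0.1334 x 0.04796 = 0.006398 mol.
Base is in excess by 0.006398 - 0.003813 = 0.002584 mol in a total volume of 0.07932 L.
[OH^-] = 0.002584/0.07932 = 0.03258 M, so pOH = 1.49 and pH = 14.00 - 1.49 = 12.51.

12.51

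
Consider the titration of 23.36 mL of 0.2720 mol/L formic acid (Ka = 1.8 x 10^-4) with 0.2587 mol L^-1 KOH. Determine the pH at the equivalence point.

8.43

n(HCOOH) = 0.2720 x 0.02336 = 0.006354 mol; V(KOH) at equivalence = 0.006354/0.2587 = 0.02456 L.
At equivalence all the acid is converted to HCOO-; total volume = 0.02336 + 0.02456 = 0.04792 L, so [HCOO-] = 0.006354/0.04792 = 0.1326 M.
Kb = Kw/Ka = 1.0e-14 / 1.8 x 10^-4 = 5.56e-11.
[OH^-] = sqrt(Kb x [HCOO-]) = sqrt(5.56e-11 x 0.1326) = 2.71e-6 M.
pOH = 5.57, so pH = 14.00 - 5.57 = 8.43.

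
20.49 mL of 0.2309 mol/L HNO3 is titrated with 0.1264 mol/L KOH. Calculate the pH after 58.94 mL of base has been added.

n(acid) = 0.2309 x 0.02049 = 0.004731 mol; n(KOH) added = 0.1264 x 0.05894 = 0.007450 mol.
Base is in excess by 0.007450 - 0.004731 = 0.002719 mol in a total volume of 0.07943 L.
[OH^-] = 0.002719/0.07943 = 0.03423 M, so pOH = 1.47 and pH = 14.00 - 1.47 = 12.53.

12.53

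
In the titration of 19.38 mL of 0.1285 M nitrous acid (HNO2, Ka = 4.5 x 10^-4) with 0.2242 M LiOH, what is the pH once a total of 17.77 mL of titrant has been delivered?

n(acid) = 0.1285 x 0.01938 = 0.002490 mol; n(LiOH) added = 0.2242 x 0.01777 = 0.003984 mol.
Base is in excess by 0.003984 - 0.002490 = 0.001494 mol in a total volume of 0.03715 L.
[OH^-] = 0.001494/0.03715 = 0.04021 M, so pOH = 1.40 and pH = 14.00 - 1.40 = 12.60.

12.60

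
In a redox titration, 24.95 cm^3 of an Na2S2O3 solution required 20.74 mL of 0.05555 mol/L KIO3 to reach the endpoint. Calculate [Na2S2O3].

n(KIO3) = 0.05555 x 0.02074 = 0.001152 mol.
From the balanced equation, 1 mol KIO3 reacts with 6 mol Na2S2O3, so n(Na2S2O3) = 0.001152 x 6/1 = 0.006913 mol.
[Na2S2O3] = 0.006913 / 0.02495 L = 0.277 M.

0.277 M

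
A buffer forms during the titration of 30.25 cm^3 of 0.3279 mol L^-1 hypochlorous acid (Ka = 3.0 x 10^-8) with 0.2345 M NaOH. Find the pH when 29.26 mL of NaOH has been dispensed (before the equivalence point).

7.87

Initial n(HClO) = 0.3279 x 0.03025 = 0.009919 mol.
n(NaOH) added = 0.2345 x 0.02926 = 0.006861 mol, converting that many moles of HClO to ClO-.
Remaining n(HClO) = 0.003058 mol; n(ClO-) = 0.006861 mol.
By Henderson-Hasselbalch, pH = pKa + log([A^-]/[HA]) = 7.52 + log(0.006861/0.003058) = 7.52 + (+0.35) = 7.87.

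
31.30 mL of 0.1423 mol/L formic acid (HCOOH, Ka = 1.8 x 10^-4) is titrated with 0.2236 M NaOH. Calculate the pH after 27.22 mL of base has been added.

n(acid) = 0.1423 x 0.03130 = 0.004454 mol; n(NaOH) added = 0.2236 x 0.02722 = 0.006086 mol.
Base is in excess by 0.006086 - 0.004454 = 0.001632 mol in a total volume of 0.05852 L.
[OH^-] = 0.001632/0.05852 = 0.02789 M, so pOH = 1.55 and pH = 14.00 - 1.55 = 12.45.

12.45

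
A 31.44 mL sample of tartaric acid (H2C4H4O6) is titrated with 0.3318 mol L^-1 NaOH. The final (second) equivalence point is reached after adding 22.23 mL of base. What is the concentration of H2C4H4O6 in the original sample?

0.117 M

n(NaOH) = 0.3318 x 0.02223 = 0.007376 mol.
At the final (second) equivalence point, 2 mol OH^- react per mol H2C4H4O6, so n(H2C4H4O6) = 0.007376 / 2 = 0.003688 mol.
[H2C4H4O6] = 0.003688 / 0.03144 L = 0.117 M.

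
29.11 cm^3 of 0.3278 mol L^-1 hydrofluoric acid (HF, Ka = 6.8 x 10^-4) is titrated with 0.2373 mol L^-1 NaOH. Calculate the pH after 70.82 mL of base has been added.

12.86

n(acid) = 0.3278 x 0.02911 = 0.009542 mol; n(NaOH) added = 0.2373 x 0.07082 = 0.01681 mol.
Base is in excess by 0.01681 - 0.009542 = 0.007263 mol in a total volume of 0.09993 L.
[OH^-] = 0.007263/0.09993 = 0.07268 M, so pOH = 1.14 and pH = 14.00 - 1.14 = 12.86.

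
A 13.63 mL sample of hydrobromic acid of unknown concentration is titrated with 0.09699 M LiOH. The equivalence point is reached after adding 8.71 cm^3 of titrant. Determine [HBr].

n(LiOH) delivered = 0.09699 x 0.008710 = 0.0008448 mol.
For a 1:1 reaction, n(HBr) = 0.0008448 mol.
[HBr] = 0.0008448 mol / 0.01363 L = 0.0620 M.

0.0620 M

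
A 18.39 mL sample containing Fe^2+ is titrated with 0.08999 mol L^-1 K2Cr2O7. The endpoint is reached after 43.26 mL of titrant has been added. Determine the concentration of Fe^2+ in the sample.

n(K2Cr2O7) = 0.08999 x 0.04326 = 0.003893 mol.
From the balanced equation, 1 mol K2Cr2O7 reacts with 6 mol Fe^2+, so n(Fe^2+) = 0.003893 x 6/1 = 0.02336 mol.
[Fe^2+] = 0.02336 / 0.01839 L = 1.27 M.

1.27 M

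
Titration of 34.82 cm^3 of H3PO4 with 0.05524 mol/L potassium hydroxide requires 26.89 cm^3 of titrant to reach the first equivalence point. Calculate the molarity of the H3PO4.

0.0427 M

n(KOH) = 0.05524 x 0.02689 = 0.001485 mol.
At the first equivalence point, 1 mol OH^- react per mol H3PO4, so n(H3PO4) = 0.001485 / 1 = 0.001485 mol.
[H3PO4] = 0.001485 / 0.03482 L = 0.0427 M.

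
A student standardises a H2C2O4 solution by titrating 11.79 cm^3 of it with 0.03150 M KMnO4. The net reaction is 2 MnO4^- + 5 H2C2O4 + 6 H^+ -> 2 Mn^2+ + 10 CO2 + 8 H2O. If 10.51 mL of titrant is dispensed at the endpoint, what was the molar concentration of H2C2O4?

0.0702 M

n(KMnO4) = 0.03150 x 0.01051 = 0.0003311 mol.
From the balanced equation, 2 mol KMnO4 reacts with 5 mol H2C2O4, so n(H2C2O4) = 0.0003311 x 5/2 = 0.0008277 mol.
[H2C2O4] = 0.0008277 / 0.01179 L = 0.0702 M.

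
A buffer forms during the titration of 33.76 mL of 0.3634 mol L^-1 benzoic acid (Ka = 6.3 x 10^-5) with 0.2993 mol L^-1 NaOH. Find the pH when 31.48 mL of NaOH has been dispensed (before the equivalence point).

Initial n(C6H5COOH) = 0.3634 x 0.03376 = 0.01227 mol.
n(NaOH) added = 0.2993 x 0.03148 = 0.009422 mol, converting that many moles of C6H5COOH to C6H5COO-.
Remaining n(C6H5COOH) = 0.002846 mol; n(C6H5COO-) = 0.009422 mol.
By Henderson-Hasselbalch, pH = pKa + log([A^-]/[HA]) = 4.20 + log(0.009422/0.002846) = 4.20 + (+0.52) = 4.72.

4.72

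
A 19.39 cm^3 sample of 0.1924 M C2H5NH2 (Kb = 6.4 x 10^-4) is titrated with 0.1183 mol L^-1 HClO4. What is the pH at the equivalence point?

n(C2H5NH2) = 0.1924 x 0.01939 = 0.003731 mol; V(HClO4) at equivalence = 0.003731/0.1183 = 0.03154 L.
At equivalence the base is fully converted to C2H5NH3+; total volume = 0.05093 L, so [C2H5NH3+] = 0.003731/0.05093 = 0.07326 M.
Ka(C2H5NH3+) = Kw/Kb = 1.0e-14 / 6.4 x 10^-4 = 1.56e-11.
[H^+] = sqrt(Ka x [C2H5NH3+]) = sqrt(1.56e-11 x 0.07326) = 1.07e-6 M.
pH = -log(1.07e-6) = 5.97.

5.97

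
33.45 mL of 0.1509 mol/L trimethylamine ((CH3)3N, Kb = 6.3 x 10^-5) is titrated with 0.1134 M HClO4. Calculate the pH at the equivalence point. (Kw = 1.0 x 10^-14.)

n((CH3)3N) = 0.1509 x 0.03345 = 0.005048 mol; V(HClO4) at equivalence = 0.005048/0.1134 = 0.04451 L.
At equivalence the base is fully converted to (CH3)3NH+; total volume = 0.07796 L, so [(CH3)3NH+] = 0.005048/0.07796 = 0.06474 M.
Ka((CH3)3NH+) = Kw/Kb = 1.0e-14 / 6.3 x 10^-5 = 1.59e-10.
[H^+] = sqrt(Ka x [(CH3)3NH+]) = sqrt(1.59e-10 x 0.06474) = 3.21e-6 M.
pH = -log(3.21e-6) = 5.49.

5.49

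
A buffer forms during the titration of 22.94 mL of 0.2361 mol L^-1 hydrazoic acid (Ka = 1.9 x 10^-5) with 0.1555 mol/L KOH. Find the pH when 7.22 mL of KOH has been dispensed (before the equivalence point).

Initial n(HN3) = 0.2361 x 0.02294 = 0.005416 mol.
n(KOH) added = 0.1555 x 0.007220 = 0.001123 mol, converting that many moles of HN3 to N3-.
Remaining n(HN3) = 0.004293 mol; n(N3-) = 0.001123 mol.
By Henderson-Hasselbalch, pH = pKa + log([A^-]/[HA]) = 4.72 + log(0.001123/0.004293) = 4.72 + (-0.58) = 4.14.

4.14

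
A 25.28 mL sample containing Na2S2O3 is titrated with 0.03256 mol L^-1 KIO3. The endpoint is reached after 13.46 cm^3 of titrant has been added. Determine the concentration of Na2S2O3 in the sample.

0.104 M

n(KIO3) = 0.03256 x 0.01346 = 0.0004383 mol.
From the balanced equation, 1 mol KIO3 reacts with 6 mol Na2S2O3, so n(Na2S2O3) = 0.0004383 x 6/1 = 0.002630 mol.
[Na2S2O3] = 0.002630 / 0.02528 L = 0.104 M.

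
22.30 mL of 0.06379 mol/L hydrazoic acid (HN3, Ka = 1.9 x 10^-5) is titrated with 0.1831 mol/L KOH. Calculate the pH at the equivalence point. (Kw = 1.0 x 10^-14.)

8.70

n(HN3) = 0.06379 x 0.02230 = 0.001423 mol; V(KOH) at equivalence = 0.001423/0.1831 = 0.007769 L.
At equivalence all the acid is converted to N3-; total volume = 0.02230 + 0.007769 = 0.03007 L, so [N3-] = 0.001423/0.03007 = 0.04731 M.
Kb = Kw/Ka = 1.0e-14 / 1.9 x 10^-5 = 5.26e-10.
[OH^-] = sqrt(Kb x [N3-]) = sqrt(5.26e-10 x 0.04731) = 4.99e-6 M.
pOH = 5.30, so pH = 14.00 - 5.30 = 8.70.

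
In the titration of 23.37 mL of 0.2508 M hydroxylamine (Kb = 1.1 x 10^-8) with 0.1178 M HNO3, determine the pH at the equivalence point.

n(NH2OH) = 0.2508 x 0.02337 = 0.005861 mol; V(HNO3) at equivalence = 0.005861/0.1178 = 0.04976 L.
At equivalence the base is fully converted to NH3OH+; total volume = 0.07313 L, so [NH3OH+] = 0.005861/0.07313 = 0.08015 M.
Ka(NH3OH+) = Kw/Kb = 1.0e-14 / 1.1 x 10^-8 = 9.09e-7.
[H^+] = sqrt(Ka x [NH3OH+]) = sqrt(9.09e-7 x 0.08015) = 0.000270 M.
pH = -log(0.000270) = 3.57.

3.57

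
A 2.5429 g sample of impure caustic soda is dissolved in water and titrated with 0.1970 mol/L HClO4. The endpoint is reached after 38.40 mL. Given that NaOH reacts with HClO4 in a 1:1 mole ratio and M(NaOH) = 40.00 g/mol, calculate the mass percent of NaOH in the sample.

11.9%

n(HClO4) = 0.1970 x 0.03840 = 0.007565 mol.
n(NaOH) = 0.007565 / 1 = 0.007565 mol.
mass of NaOH = 0.007565 x 40.00 = 0.3026 g.
% purity = 0.3026 / 2.5429 x 100 = 11.9%.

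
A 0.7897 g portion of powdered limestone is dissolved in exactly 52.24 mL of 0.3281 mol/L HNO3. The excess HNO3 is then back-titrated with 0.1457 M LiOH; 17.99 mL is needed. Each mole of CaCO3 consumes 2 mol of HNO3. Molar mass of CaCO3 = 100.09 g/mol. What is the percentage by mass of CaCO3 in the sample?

Total n(HNO3) added = 0.3281 x 0.05224 = 0.01714 mol.
n(LiOH) used = 0.1457 x 0.01799 = 0.002621 mol, which equals the excess n(HNO3).
So n(HNO3) consumed by the sample = 0.01714 - 0.002621 = 0.01452 mol.
n(CaCO3) = 0.01452 / 2 = 0.007259 mol.
mass CaCO3 = 0.007259 x 100.09 = 0.7266 g, so %CaCO3 = 0.7266/0.7897 x 100 = 92.0%.

92.0%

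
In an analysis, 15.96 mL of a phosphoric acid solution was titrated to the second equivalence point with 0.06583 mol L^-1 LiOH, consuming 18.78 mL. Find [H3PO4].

n(LiOH) = 0.06583 x 0.01878 = 0.001236 mol.
At the second equivalence point, 2 mol OH^- react per mol H3PO4, so n(H3PO4) = 0.001236 / 2 = 0.0006181 mol.
[H3PO4] = 0.0006181 / 0.01596 L = 0.0387 M.

0.0387 M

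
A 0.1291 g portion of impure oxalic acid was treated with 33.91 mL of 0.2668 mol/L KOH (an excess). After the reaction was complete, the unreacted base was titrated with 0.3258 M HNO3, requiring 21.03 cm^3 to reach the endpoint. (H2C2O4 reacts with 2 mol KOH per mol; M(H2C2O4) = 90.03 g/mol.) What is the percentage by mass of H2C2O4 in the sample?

76.6%

Total n(KOH) added = 0.2668 x 0.03391 = 0.009047 mol.
n(HNO3) used = 0.3258 x 0.02103 = 0.006852 mol, which equals the excess n(KOH).
So n(KOH) consumed by the sample = 0.009047 - 0.006852 = 0.002196 mol.
n(H2C2O4) = 0.002196 / 2 = 0.001098 mol.
mass H2C2O4 = 0.001098 x 90.03 = 0.09884 g, so %H2C2O4 = 0.09884/0.1291 x 100 = 76.6%.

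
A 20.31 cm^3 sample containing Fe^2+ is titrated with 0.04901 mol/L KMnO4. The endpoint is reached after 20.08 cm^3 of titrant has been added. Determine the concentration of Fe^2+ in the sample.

n(KMnO4) = 0.04901 x 0.02008 = 0.0009841 mol.
From the balanced equation, 1 mol KMnO4 reacts with 5 mol Fe^2+, so n(Fe^2+) = 0.0009841 x 5/1 = 0.004921 mol.
[Fe^2+] = 0.004921 / 0.02031 L = 0.242 M.

0.242 M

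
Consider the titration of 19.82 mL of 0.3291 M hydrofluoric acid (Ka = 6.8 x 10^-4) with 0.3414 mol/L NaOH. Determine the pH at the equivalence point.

8.20

n(HF) = 0.3291 x 0.01982 = 0.006523 mol; V(NaOH) at equivalence = 0.006523/0.3414 = 0.01911 L.
At equivalence all the acid is converted to F-; total volume = 0.01982 + 0.01911 = 0.03893 L, so [F-] = 0.006523/0.03893 = 0.1676 M.
Kb = Kw/Ka = 1.0e-14 / 6.8 x 10^-4 = 1.47e-11.
[OH^-] = sqrt(Kb x [F-]) = sqrt(1.47e-11 x 0.1676) = 1.57e-6 M.
pOH = 5.80, so pH = 14.00 - 5.80 = 8.20.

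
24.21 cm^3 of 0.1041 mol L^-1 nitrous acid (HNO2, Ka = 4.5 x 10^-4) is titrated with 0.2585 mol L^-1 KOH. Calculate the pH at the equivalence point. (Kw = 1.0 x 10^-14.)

8.11

n(HNO2) = 0.1041 x 0.02421 = 0.002520 mol; V(KOH) at equivalence = 0.002520/0.2585 = 0.009750 L.
At equivalence all the acid is converted to NO2-; total volume = 0.02421 + 0.009750 = 0.03396 L, so [NO2-] = 0.002520/0.03396 = 0.07421 M.
Kb = Kw/Ka = 1.0e-14 / 4.5 x 10^-4 = 2.22e-11.
[OH^-] = sqrt(Kb x [NO2-]) = sqrt(2.22e-11 x 0.07421) = 1.28e-6 M.
pOH = 5.89, so pH = 14.00 - 5.89 = 8.11.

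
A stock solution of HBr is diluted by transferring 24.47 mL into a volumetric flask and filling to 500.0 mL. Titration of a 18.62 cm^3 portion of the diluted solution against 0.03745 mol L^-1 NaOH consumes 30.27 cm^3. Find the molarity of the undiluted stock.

1.24 M

n(NaOH) = 0.03745 x 0.03027 = 0.001134 mol.
n(HBr) in the aliquot = 0.001134 mol.
[diluted HBr] = 0.001134 / 0.01862 = 0.06088 M.
Dilution factor = 500.0/24.47 = 20.43, so [stock] = 0.06088 x 20.43 = 1.24 M.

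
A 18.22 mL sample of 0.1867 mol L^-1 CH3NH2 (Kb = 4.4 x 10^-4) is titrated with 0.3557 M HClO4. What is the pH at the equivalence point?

5.78

n(CH3NH2) = 0.1867 x 0.01822 = 0.003402 mol; V(HClO4) at equivalence = 0.003402/0.3557 = 0.009563 L.
At equivalence the base is fully converted to CH3NH3+; total volume = 0.02778 L, so [CH3NH3+] = 0.003402/0.02778 = 0.1224 M.
Ka(CH3NH3+) = Kw/Kb = 1.0e-14 / 4.4 x 10^-4 = 2.27e-11.
[H^+] = sqrt(Ka x [CH3NH3+]) = sqrt(2.27e-11 x 0.1224) = 1.67e-6 M.
pH = -log(1.67e-6) = 5.78.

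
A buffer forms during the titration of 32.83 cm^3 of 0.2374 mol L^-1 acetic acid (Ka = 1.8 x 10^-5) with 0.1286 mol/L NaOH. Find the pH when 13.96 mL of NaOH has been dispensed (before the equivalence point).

4.22

Initial n(CH3COOH) = 0.2374 x 0.03283 = 0.007794 mol.
n(NaOH) added = 0.1286 x 0.01396 = 0.001795 mol, converting that many moles of CH3COOH to CH3COO-.
Remaining n(CH3COOH) = 0.005999 mol; n(CH3COO-) = 0.001795 mol.
By Henderson-Hasselbalch, pH = pKa + log([A^-]/[HA]) = 4.74 + log(0.001795/0.005999) = 4.74 + (-0.52) = 4.22.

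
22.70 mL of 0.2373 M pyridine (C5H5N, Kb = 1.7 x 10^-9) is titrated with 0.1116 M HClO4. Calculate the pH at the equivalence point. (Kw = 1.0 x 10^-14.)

n(C5H5N) = 0.2373 x 0.02270 = 0.005387 mol; V(HClO4) at equivalence = 0.005387/0.1116 = 0.04827 L.
At equivalence the base is fully converted to C5H5NH+; total volume = 0.07097 L, so [C5H5NH+] = 0.005387/0.07097 = 0.07590 M.
Ka(C5H5NH+) = Kw/Kb = 1.0e-14 / 1.7 x 10^-9 = 5.88e-6.
[H^+] = sqrt(Ka x [C5H5NH+]) = sqrt(5.88e-6 x 0.07590) = 0.000668 M.
pH = -log(0.000668) = 3.18.

3.18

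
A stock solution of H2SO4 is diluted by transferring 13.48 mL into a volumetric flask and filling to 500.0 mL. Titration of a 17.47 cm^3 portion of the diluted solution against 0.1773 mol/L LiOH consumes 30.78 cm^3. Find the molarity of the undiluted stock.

n(LiOH) = 0.1773 x 0.03078 = 0.005457 mol.
n(H2SO4) in the aliquot = 0.005457 x 1/2 = 0.002729 mol.
[diluted H2SO4] = 0.002729 / 0.01747 = 0.1562 M.
Dilution factor = 500.0/13.48 = 37.09, so [stock] = 0.1562 x 37.09 = 5.79 M.

5.79 M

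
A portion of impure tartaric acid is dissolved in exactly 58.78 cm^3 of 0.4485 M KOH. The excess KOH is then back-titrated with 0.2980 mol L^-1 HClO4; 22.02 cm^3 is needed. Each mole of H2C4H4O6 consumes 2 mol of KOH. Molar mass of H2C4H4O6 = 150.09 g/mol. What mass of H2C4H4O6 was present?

1.49 g

Total n(KOH) added = 0.4485 x 0.05878 = 0.02636 mol.
n(HClO4) used = 0.2980 x 0.02202 = 0.006562 mol, which equals the excess n(KOH).
So n(KOH) consumed by the sample = 0.02636 - 0.006562 = 0.01980 mol.
n(H2C4H4O6) = 0.01980 / 2 = 0.009900 mol.
mass = 0.009900 mol x 150.09 g/mol = 1.49 g.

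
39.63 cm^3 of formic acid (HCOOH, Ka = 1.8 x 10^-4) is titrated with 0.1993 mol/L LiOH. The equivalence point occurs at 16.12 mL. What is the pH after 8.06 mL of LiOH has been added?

8.06 mL is exactly half the equivalence volume (16.12/2), i.e. the half-equivalence point.
There, n(HA) = n(A^-), so pH = pKa = -log(1.8 x 10^-4) = 3.74.

3.74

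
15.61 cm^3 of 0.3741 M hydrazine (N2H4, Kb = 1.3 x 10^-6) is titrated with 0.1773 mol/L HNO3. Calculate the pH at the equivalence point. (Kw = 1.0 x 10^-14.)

n(N2H4) = 0.3741 x 0.01561 = 0.005840 mol; V(HNO3) at equivalence = 0.005840/0.1773 = 0.03294 L.
At equivalence the base is fully converted to N2H5+; total volume = 0.04855 L, so [N2H5+] = 0.005840/0.04855 = 0.1203 M.
Ka(N2H5+) = Kw/Kb = 1.0e-14 / 1.3 x 10^-6 = 7.69e-9.
[H^+] = sqrt(Ka x [N2H5+]) = sqrt(7.69e-9 x 0.1203) = 3.04e-5 M.
pH = -log(3.04e-5) = 4.52.

4.52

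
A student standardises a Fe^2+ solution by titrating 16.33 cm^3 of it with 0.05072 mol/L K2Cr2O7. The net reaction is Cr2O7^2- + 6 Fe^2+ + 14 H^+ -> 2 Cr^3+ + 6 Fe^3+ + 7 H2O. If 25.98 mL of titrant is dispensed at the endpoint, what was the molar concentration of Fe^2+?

0.484 M

n(K2Cr2O7) = 0.05072 x 0.02598 = 0.001318 mol.
From the balanced equation, 1 mol K2Cr2O7 reacts with 6 mol Fe^2+, so n(Fe^2+) = 0.001318 x 6/1 = 0.007906 mol.
[Fe^2+] = 0.007906 / 0.01633 L = 0.484 M.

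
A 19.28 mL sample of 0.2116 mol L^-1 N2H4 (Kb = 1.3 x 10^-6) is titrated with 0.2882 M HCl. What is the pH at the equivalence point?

n(N2H4) = 0.2116 x 0.01928 = 0.004080 mol; V(HCl) at equivalence = 0.004080/0.2882 = 0.01416 L.
At equivalence the base is fully converted to N2H5+; total volume = 0.03344 L, so [N2H5+] = 0.004080/0.03344 = 0.1220 M.
Ka(N2H5+) = Kw/Kb = 1.0e-14 / 1.3 x 10^-6 = 7.69e-9.
[H^+] = sqrt(Ka x [N2H5+]) = sqrt(7.69e-9 x 0.1220) = 3.06e-5 M.
pH = -log(3.06e-5) = 4.51.

4.51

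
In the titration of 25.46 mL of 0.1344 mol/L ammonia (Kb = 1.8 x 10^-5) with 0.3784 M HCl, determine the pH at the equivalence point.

n(NH3) = 0.1344 x 0.02546 = 0.003422 mol; V(HCl) at equivalence = 0.003422/0.3784 = 0.009043 L.
At equivalence the base is fully converted to NH4+; total volume = 0.03450 L, so [NH4+] = 0.003422/0.03450 = 0.09918 M.
Ka(NH4+) = Kw/Kb = 1.0e-14 / 1.8 x 10^-5 = 5.56e-10.
[H^+] = sqrt(Ka x [NH4+]) = sqrt(5.56e-10 x 0.09918) = 7.42e-6 M.
pH = -log(7.42e-6) = 5.13.

5.13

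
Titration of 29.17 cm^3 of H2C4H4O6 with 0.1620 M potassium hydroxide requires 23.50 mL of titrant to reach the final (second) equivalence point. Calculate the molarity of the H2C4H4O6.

0.0653 M

n(KOH) = 0.1620 x 0.02350 = 0.003807 mol.
At the final (second) equivalence point, 2 mol OH^- react per mol H2C4H4O6, so n(H2C4H4O6) = 0.003807 / 2 = 0.001904 mol.
[H2C4H4O6] = 0.001904 / 0.02917 L = 0.0653 M.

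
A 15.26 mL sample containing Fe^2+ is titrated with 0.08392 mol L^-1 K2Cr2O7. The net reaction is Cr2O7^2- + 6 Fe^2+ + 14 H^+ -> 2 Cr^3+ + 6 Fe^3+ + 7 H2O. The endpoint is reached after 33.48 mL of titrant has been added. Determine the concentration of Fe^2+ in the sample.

1.10 M

n(K2Cr2O7) = 0.08392 x 0.03348 = 0.002810 mol.
From the balanced equation, 1 mol K2Cr2O7 reacts with 6 mol Fe^2+, so n(Fe^2+) = 0.002810 x 6/1 = 0.01686 mol.
[Fe^2+] = 0.01686 / 0.01526 L = 1.10 M.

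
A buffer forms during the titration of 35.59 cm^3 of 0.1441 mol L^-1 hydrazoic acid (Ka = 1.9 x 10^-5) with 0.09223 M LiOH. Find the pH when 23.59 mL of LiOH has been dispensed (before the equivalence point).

Initial n(HN3) = 0.1441 x 0.03559 = 0.005129 mol.
n(LiOH) added = 0.09223 x 0.02359 = 0.002176 mol, converting that many moles of HN3 to N3-.
Remaining n(HN3) = 0.002953 mol; n(N3-) = 0.002176 mol.
By Henderson-Hasselbalch, pH = pKa + log([A^-]/[HA]) = 4.72 + log(0.002176/0.002953) = 4.72 + (-0.13) = 4.59.

4.59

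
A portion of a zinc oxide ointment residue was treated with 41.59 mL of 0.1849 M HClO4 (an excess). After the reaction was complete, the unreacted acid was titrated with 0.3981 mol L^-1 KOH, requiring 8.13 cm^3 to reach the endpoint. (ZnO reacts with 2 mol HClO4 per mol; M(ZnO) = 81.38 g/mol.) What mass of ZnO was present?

Total n(HClO4) added = 0.1849 x 0.04159 = 0.007690 mol.
n(KOH) used = 0.3981 x 0.008130 = 0.003237 mol, which equals the excess n(HClO4).
So n(HClO4) consumed by the sample = 0.007690 - 0.003237 = 0.004453 mol.
n(ZnO) = 0.004453 / 2 = 0.002227 mol.
mass = 0.002227 mol x 81.38 g/mol = 0.181 g.

0.181 g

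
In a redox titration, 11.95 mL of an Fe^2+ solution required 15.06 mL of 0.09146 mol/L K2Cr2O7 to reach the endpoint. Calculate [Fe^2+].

0.692 M

n(K2Cr2O7) = 0.09146 x 0.01506 = 0.001377 mol.
From the balanced equation, 1 mol K2Cr2O7 reacts with 6 mol Fe^2+, so n(Fe^2+) = 0.001377 x 6/1 = 0.008264 mol.
[Fe^2+] = 0.008264 / 0.01195 L = 0.692 M.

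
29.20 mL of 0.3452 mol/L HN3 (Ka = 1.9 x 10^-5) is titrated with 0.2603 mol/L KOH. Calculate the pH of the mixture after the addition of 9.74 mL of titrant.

4.25

Initial n(HN3) = 0.3452 x 0.02920 = 0.01008 mol.
n(KOH) added = 0.2603 x 0.009740 = 0.002535 mol, converting that many moles of HN3 to N3-.
Remaining n(HN3) = 0.007545 mol; n(N3-) = 0.002535 mol.
By Henderson-Hasselbalch, pH = pKa + log([A^-]/[HA]) = 4.72 + log(0.002535/0.007545) = 4.72 + (-0.47) = 4.25.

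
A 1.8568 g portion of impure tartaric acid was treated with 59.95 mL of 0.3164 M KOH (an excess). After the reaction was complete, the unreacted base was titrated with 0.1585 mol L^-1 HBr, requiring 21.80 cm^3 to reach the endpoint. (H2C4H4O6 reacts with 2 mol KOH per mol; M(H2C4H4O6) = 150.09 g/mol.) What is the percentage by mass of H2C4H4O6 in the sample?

Total n(KOH) added = 0.3164 x 0.05995 = 0.01897 mol.
n(HBr) used = 0.1585 x 0.02180 = 0.003455 mol, which equals the excess n(KOH).
So n(KOH) consumed by the sample = 0.01897 - 0.003455 = 0.01551 mol.
n(H2C4H4O6) = 0.01551 / 2 = 0.007756 mol.
mass H2C4H4O6 = 0.007756 x 150.09 = 1.164 g, so %H2C4H4O6 = 1.164/1.8568 x 100 = 62.7%.

62.7%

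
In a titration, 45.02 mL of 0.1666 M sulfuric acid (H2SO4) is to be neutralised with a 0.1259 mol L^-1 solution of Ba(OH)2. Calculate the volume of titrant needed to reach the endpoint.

59.6 mL

n(H2SO4) = 0.1666 mol/L x 0.04502 L = 0.007500 mol.
At equivalence n(Ba(OH)2) = n(H2SO4) = 0.007500 mol.
V(Ba(OH)2) = 0.007500 / 0.1259 = 0.05957 L = 59.6 mL.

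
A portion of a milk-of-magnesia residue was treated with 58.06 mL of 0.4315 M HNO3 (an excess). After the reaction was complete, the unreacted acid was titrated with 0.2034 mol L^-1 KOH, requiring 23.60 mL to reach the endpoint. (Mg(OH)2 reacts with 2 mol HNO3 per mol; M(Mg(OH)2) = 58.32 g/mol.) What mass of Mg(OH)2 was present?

Total n(HNO3) added = 0.4315 x 0.05806 = 0.02505 mol.
n(KOH) used = 0.2034 x 0.02360 = 0.004800 mol, which equals the excess n(HNO3).
So n(HNO3) consumed by the sample = 0.02505 - 0.004800 = 0.02025 mol.
n(Mg(OH)2) = 0.02025 / 2 = 0.01013 mol.
mass = 0.01013 mol x 58.32 g/mol = 0.591 g.

0.591 g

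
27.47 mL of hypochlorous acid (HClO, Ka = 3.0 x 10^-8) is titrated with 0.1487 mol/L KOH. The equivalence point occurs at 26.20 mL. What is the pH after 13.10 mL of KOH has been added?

13.10 mL is exactly half the equivalence volume (26.20/2), i.e. the half-equivalence point.
There, n(HA) = n(A^-), so pH = pKa = -log(3.0 x 10^-8) = 7.52.

7.52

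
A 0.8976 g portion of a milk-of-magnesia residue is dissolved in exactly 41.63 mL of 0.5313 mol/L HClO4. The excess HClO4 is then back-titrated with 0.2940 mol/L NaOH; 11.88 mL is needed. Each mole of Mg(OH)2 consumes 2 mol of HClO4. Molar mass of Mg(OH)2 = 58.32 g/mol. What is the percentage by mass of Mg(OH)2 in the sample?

60.5%

Total n(HClO4) added = 0.5313 x 0.04163 = 0.02212 mol.
n(NaOH) used = 0.2940 x 0.01188 = 0.003493 mol, which equals the excess n(HClO4).
So n(HClO4) consumed by the sample = 0.02212 - 0.003493 = 0.01863 mol.
n(Mg(OH)2) = 0.01863 / 2 = 0.009313 mol.
mass Mg(OH)2 = 0.009313 x 58.32 = 0.5431 g, so %Mg(OH)2 = 0.5431/0.8976 x 100 = 60.5%.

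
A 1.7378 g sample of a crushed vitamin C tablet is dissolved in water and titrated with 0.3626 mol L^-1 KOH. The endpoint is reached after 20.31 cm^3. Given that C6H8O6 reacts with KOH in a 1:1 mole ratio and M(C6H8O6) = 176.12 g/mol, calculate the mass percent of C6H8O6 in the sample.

74.6%

n(KOH) = 0.3626 x 0.02031 = 0.007364 mol.
n(C6H8O6) = 0.007364 / 1 = 0.007364 mol.
mass of C6H8O6 = 0.007364 x 176.12 = 1.297 g.
% purity = 1.297 / 1.7378 x 100 = 74.6%.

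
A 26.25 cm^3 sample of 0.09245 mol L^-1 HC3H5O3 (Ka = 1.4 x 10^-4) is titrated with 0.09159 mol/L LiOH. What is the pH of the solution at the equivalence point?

n(HC3H5O3) = 0.09245 x 0.02625 = 0.002427 mol; V(LiOH) at equivalence = 0.002427/0.09159 = 0.02650 L.
At equivalence all the acid is converted to C3H5O3-; total volume = 0.02625 + 0.02650 = 0.05275 L, so [C3H5O3-] = 0.002427/0.05275 = 0.04601 M.
Kb = Kw/Ka = 1.0e-14 / 1.4 x 10^-4 = 7.14e-11.
[OH^-] = sqrt(Kb x [C3H5O3-]) = sqrt(7.14e-11 x 0.04601) = 1.81e-6 M.
pOH = 5.74, so pH = 14.00 - 5.74 = 8.26.

8.26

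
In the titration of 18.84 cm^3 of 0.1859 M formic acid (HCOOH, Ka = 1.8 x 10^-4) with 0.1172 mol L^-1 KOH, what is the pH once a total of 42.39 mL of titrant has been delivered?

n(acid) = 0.1859 x 0.01884 = 0.003502 mol; n(KOH) added = 0.1172 x 0.04239 = 0.004968 mol.
Base is in excess by 0.004968 - 0.003502 = 0.001466 mol in a total volume of 0.06123 L.
[OH^-] = 0.001466/0.06123 = 0.02394 M, so pOH = 1.62 and pH = 14.00 - 1.62 = 12.38.

12.38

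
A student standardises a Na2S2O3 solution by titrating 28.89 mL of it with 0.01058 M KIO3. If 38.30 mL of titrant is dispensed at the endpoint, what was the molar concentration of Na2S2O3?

n(KIO3) = 0.01058 x 0.03830 = 0.0004052 mol.
From the balanced equation, 1 mol KIO3 reacts with 6 mol Na2S2O3, so n(Na2S2O3) = 0.0004052 x 6/1 = 0.002431 mol.
[Na2S2O3] = 0.002431 / 0.02889 L = 0.0842 M.

0.0842 M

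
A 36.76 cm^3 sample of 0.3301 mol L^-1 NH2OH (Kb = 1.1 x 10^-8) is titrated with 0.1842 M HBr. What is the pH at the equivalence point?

n(NH2OH) = 0.3301 x 0.03676 = 0.01213 mol; V(HBr) at equivalence = 0.01213/0.1842 = 0.06588 L.
At equivalence the base is fully converted to NH3OH+; total volume = 0.1026 L, so [NH3OH+] = 0.01213/0.1026 = 0.1182 M.
Ka(NH3OH+) = Kw/Kb = 1.0e-14 / 1.1 x 10^-8 = 9.09e-7.
[H^+] = sqrt(Ka x [NH3OH+]) = sqrt(9.09e-7 x 0.1182) = 0.000328 M.
pH = -log(0.000328) = 3.48.

3.48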